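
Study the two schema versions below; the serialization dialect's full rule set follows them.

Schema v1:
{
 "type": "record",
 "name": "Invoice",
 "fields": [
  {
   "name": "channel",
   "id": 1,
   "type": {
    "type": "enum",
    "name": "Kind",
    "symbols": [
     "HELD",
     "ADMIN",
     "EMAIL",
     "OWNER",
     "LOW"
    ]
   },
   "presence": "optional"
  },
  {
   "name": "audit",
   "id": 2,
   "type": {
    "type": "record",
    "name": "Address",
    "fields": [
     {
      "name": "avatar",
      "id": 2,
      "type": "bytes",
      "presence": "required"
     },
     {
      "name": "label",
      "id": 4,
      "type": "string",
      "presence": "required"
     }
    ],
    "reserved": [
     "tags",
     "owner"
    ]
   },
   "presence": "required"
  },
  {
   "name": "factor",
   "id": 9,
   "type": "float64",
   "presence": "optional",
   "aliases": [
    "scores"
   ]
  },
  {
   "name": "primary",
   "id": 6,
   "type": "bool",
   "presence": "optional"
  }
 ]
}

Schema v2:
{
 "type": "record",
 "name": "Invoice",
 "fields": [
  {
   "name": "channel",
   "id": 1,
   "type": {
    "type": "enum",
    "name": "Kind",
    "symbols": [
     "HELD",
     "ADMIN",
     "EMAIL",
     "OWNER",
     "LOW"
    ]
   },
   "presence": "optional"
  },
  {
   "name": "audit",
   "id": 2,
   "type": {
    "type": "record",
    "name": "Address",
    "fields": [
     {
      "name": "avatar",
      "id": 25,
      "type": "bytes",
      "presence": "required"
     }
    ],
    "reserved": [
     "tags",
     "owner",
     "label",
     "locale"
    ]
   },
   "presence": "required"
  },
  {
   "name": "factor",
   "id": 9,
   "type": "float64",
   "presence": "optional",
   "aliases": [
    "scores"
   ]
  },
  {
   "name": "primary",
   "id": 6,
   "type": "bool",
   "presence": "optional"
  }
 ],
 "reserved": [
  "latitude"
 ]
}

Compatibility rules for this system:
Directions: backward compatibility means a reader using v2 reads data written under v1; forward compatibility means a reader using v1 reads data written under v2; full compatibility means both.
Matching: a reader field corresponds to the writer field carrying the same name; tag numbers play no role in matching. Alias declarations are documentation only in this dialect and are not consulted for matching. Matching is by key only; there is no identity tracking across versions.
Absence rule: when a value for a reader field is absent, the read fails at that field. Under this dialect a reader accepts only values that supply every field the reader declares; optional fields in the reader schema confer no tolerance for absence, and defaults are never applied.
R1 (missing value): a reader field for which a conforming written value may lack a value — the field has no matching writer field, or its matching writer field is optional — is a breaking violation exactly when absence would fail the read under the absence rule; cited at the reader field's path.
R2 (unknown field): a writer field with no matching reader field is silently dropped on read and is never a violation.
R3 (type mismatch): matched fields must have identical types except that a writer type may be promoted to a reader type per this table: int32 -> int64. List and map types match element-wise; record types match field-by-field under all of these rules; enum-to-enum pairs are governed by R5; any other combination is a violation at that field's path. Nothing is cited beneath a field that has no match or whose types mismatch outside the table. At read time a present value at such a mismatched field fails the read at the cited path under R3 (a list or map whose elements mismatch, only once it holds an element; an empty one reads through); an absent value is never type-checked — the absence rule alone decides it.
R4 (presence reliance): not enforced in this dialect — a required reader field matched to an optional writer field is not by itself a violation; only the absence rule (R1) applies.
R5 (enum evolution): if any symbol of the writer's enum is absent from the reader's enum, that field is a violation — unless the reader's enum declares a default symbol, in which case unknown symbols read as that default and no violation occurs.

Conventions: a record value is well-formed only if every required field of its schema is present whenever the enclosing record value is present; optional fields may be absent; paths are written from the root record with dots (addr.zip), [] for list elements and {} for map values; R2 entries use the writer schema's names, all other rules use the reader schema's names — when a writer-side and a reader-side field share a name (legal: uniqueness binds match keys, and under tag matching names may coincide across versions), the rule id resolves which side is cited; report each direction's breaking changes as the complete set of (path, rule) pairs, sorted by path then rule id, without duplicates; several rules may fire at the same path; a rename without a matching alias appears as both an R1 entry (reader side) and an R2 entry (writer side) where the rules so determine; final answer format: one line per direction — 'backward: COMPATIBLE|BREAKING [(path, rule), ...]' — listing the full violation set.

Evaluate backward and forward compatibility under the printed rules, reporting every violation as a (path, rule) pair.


backward: BREAKING [(channel, R1), (factor, R1), (primary, R1)]; forward: BREAKING [(audit.label, R1), (channel, R1), (factor, R1), (primary, R1)]

arrows below run writer -> reader for Invoice
backward analysis of Invoice with v2 as reader and v1 as writer:
  Kind -> Kind, writer optional: channel aligns to channel
  Address -> Address, writer required: audit aligns to audit
  float64 -> float64, writer optional: factor aligns to factor
  bool -> bool, writer optional: primary aligns to primary
  bytes -> bytes, writer required: audit.avatar aligns to audit.avatar
  writer audit.label: unknown to reader
  violation R1 at channel
  violation R1 at factor
  violation R1 at primary
  => backward: BREAKING (3)
forward analysis of Invoice with v1 as reader and v2 as writer:
  Kind -> Kind, writer optional: channel aligns to channel
  Address -> Address, writer required: audit aligns to audit
  float64 -> float64, writer optional: factor aligns to factor
  bool -> bool, writer optional: primary aligns to primary
  bytes -> bytes, writer required: audit.avatar aligns to audit.avatar
  no writer field matches reader audit.label
  violation R1 at audit.label
  violation R1 at channel
  violation R1 at factor
  violation R1 at primary
  => forward: BREAKING (4)


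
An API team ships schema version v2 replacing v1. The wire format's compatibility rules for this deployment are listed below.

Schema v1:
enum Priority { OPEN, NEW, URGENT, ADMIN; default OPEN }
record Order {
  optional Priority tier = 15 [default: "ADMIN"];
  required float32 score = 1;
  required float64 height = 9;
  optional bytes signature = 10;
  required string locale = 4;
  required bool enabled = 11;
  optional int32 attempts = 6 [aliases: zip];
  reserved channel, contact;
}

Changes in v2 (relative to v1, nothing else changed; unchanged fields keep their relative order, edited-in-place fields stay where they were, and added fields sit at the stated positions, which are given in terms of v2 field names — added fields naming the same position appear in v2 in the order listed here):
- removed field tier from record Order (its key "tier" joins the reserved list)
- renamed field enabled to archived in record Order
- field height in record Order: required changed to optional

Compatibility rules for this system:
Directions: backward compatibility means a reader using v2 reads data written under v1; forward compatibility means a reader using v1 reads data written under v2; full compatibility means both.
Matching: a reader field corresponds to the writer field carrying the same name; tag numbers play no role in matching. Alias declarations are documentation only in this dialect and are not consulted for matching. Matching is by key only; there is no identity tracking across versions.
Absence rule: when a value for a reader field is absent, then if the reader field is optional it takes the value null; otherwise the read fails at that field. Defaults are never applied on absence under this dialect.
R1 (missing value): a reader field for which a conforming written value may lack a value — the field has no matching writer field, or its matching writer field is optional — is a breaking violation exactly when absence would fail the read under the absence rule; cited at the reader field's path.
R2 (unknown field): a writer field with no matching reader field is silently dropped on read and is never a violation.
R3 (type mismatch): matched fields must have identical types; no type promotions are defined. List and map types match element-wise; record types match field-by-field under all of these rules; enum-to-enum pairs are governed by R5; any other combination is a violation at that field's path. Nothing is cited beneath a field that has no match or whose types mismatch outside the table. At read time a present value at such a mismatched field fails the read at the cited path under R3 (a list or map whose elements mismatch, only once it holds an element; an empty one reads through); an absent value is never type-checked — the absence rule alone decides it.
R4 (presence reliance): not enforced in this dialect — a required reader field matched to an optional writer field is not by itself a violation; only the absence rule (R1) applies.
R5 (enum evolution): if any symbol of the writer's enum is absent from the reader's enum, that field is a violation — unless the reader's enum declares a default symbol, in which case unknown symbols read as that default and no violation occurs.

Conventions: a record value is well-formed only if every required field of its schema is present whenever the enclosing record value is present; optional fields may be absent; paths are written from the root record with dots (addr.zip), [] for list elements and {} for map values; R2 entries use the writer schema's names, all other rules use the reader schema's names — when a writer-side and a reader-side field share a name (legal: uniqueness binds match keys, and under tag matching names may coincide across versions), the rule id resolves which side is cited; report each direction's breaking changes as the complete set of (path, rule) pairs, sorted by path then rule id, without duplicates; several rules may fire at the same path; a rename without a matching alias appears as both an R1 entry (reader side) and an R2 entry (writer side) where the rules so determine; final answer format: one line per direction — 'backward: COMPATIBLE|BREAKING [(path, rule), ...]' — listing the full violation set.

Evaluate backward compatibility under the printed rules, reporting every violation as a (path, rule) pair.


arrows below run writer -> reader for Order
backward on Order — v2 reading data written by v1:
  score: paired with writer score (float32 -> float32; writer required)
  height: paired with writer height (float64 -> float64; writer required)
  signature: paired with writer signature (bytes -> bytes; writer optional)
  locale: paired with writer locale (string -> string; writer required)
  archived: no writer match
  attempts: paired with writer attempts (int32 -> int32; writer optional)
  writer field tier has no reader counterpart
  writer field enabled has no reader counterpart
  rule R1 violated at archived
  => 1 violation(s): backward is BREAKING for Order
remaining Order differences; none change what is asked:
  removed field tier from record Order (its key "tier" joins the reserved list) -> triggers nothing under Order's printed rules — same verdict
  field height in record Order: required changed to optional -> matters only for Order's forward compatibility — outside the asked direction

backward: BREAKING [(archived, R1)]


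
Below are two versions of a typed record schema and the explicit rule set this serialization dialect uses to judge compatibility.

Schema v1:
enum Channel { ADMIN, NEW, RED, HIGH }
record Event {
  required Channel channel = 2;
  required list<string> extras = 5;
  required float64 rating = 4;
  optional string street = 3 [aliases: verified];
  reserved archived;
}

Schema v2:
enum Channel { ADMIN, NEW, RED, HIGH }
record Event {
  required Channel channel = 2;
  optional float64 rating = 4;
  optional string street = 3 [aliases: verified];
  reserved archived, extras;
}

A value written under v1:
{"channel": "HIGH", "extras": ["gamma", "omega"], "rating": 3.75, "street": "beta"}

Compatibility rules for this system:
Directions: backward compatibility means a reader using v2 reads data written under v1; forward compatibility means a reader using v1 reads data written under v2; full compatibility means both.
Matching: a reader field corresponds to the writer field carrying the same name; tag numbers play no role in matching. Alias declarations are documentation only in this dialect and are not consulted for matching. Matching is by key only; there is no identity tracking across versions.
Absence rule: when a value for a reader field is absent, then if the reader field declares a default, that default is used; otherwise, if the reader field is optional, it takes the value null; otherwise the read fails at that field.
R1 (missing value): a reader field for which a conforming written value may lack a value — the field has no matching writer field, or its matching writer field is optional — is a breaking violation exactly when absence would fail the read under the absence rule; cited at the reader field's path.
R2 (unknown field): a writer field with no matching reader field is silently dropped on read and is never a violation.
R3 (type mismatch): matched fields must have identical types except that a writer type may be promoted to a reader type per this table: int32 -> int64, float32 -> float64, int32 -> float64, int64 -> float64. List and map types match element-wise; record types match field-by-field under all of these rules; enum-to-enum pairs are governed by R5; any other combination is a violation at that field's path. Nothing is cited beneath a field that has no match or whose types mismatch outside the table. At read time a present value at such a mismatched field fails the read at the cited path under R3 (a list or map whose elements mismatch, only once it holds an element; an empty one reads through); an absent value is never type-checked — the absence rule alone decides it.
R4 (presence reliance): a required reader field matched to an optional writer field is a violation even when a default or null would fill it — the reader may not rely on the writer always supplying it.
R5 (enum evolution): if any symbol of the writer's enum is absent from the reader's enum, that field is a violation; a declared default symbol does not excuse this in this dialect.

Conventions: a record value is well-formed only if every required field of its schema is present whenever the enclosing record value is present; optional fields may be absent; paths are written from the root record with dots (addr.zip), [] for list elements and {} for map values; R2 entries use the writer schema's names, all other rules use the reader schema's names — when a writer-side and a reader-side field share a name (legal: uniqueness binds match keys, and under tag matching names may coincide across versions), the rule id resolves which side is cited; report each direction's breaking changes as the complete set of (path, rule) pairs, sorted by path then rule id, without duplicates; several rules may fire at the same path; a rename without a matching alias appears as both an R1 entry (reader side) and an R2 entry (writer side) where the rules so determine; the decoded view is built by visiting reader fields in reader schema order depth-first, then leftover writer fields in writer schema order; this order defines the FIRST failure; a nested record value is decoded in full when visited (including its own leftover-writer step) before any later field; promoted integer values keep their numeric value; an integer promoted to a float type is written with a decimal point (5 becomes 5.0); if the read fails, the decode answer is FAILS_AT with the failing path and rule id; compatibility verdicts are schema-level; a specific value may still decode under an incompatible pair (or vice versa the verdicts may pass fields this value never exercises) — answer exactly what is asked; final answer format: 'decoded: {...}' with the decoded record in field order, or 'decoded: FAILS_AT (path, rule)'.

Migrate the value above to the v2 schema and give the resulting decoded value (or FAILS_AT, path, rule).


decoded: {"channel": "HIGH", "rating": 3.75, "street": "beta"}

each type pair in Event: writer, then reader
migrating the Event value to v2:
  channel := "HIGH"
  rating := 3.75
  street := "beta"
  writer extras: unknown -> dropped
  => decoded: {"channel": "HIGH", "rating": 3.75, "street": "beta"}
diffs on Event not affecting the asked answer:
  field rating in record Event: required changed to optional -> schema-level compatibility only; this Event value's decode is unchanged


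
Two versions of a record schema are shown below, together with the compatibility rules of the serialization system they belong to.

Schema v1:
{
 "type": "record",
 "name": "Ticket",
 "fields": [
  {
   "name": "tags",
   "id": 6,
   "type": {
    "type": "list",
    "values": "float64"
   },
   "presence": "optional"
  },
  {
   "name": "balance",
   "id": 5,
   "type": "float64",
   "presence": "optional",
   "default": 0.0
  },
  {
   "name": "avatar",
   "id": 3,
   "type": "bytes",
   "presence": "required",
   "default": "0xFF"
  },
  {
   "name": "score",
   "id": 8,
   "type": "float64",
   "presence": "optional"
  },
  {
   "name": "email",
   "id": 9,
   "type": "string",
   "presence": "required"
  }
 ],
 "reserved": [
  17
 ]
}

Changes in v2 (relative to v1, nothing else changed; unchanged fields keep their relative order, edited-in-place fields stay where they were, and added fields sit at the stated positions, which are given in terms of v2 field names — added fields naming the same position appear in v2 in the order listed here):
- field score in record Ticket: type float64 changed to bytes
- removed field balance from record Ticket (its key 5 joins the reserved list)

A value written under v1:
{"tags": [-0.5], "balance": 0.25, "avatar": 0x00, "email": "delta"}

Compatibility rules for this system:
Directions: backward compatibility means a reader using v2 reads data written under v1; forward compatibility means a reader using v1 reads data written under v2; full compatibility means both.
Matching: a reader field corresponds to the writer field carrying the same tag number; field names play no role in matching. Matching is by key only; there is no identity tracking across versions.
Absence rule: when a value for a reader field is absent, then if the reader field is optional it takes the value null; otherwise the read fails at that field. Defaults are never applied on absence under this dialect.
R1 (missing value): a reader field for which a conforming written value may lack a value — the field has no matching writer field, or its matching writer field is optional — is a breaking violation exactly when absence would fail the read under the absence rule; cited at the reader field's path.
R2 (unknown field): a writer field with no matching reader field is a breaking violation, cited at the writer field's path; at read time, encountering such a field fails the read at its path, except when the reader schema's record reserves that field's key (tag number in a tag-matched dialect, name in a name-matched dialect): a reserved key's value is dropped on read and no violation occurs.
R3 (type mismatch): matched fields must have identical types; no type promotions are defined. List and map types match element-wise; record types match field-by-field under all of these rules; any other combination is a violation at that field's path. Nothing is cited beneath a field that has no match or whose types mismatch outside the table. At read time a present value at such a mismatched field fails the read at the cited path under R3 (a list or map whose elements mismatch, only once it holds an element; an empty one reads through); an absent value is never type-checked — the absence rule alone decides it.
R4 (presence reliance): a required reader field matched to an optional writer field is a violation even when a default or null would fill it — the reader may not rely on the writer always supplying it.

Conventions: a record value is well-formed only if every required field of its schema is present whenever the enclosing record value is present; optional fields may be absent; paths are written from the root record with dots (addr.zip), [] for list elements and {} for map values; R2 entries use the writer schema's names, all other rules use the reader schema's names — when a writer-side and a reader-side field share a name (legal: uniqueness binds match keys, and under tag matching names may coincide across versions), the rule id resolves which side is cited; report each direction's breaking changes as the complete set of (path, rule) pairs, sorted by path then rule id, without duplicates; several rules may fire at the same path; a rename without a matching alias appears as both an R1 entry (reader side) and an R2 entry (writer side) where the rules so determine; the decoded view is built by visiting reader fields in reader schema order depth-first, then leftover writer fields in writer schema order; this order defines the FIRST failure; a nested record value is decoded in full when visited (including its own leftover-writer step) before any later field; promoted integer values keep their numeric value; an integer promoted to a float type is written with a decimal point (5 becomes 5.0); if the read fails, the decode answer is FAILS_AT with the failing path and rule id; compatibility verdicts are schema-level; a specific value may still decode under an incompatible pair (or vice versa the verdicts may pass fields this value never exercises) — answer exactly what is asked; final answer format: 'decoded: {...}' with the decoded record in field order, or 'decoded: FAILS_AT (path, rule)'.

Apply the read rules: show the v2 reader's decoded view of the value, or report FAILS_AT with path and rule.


arrows below run writer -> reader for Ticket
decode walk for Ticket under reader schema v2:
  tags := [-0.5]
  avatar := 0x00
  score := null (not supplied -> null)
  email := "delta"
  writer balance: reserved -> dropped
  => decoded: {"tags": [-0.5], "avatar": 0x00, "score": null, "email": "delta"}
remaining Ticket differences; none change what is asked:
  field score in record Ticket: type float64 changed to bytes -> changes Ticket's schema-level verdicts only — the decode of this value is the same

decoded: {"tags": [-0.5], "avatar": 0x00, "score": null, "email": "delta"}


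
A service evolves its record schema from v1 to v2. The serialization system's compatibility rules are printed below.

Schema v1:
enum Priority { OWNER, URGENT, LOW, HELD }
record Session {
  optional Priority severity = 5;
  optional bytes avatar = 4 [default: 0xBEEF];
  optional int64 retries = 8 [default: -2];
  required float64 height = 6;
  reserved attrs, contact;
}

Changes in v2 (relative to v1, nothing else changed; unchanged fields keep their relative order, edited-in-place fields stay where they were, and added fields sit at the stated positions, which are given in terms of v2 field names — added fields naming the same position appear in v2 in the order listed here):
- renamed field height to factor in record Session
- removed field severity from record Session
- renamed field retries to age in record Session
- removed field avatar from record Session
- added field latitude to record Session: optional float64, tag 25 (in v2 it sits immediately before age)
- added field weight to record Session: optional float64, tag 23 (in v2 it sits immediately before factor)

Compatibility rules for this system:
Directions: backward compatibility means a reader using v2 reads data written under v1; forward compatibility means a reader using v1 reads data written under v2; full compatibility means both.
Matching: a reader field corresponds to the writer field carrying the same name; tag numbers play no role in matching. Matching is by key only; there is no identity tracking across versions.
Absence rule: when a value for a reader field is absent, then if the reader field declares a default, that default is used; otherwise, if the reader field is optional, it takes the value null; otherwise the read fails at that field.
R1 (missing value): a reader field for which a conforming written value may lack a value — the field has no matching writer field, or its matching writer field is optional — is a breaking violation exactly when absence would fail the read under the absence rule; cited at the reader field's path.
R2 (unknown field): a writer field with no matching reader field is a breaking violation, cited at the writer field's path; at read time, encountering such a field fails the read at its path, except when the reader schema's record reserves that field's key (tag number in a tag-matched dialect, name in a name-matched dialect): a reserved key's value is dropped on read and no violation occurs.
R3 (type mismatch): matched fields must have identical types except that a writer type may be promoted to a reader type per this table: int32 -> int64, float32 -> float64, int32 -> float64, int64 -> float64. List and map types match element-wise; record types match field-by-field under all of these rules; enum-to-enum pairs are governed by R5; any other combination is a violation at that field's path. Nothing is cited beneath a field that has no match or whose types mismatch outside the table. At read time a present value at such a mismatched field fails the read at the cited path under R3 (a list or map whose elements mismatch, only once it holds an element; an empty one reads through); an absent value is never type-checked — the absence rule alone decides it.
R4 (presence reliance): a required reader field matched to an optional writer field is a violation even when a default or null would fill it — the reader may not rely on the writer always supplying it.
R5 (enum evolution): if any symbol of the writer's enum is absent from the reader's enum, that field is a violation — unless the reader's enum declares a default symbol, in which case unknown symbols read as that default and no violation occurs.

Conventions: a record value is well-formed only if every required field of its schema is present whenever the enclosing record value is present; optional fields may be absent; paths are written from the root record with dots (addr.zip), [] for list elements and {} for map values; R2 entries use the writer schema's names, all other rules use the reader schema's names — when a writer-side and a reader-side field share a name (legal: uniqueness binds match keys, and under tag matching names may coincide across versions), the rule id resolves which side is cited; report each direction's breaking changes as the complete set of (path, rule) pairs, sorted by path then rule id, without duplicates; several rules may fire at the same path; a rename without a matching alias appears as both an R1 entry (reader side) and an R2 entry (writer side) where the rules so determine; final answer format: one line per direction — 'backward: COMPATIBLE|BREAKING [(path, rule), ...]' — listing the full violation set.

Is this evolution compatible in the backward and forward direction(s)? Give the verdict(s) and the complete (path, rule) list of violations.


backward: BREAKING [(avatar, R2), (factor, R1), (height, R2), (retries, R2), (severity, R2)]; forward: BREAKING [(age, R2), (factor, R2), (height, R1), (latitude, R2), (weight, R2)]

in Session below, arrows point writer -> reader
checking backward for Session: reader v2 against writer v1:
  latitude: no writer match
  age: no writer match
  weight: no writer match
  factor: no writer match
  leftover writer field: severity
  leftover writer field: avatar
  leftover writer field: retries
  leftover writer field: height
  rule R2 violated at avatar
  rule R1 violated at factor
  rule R2 violated at height
  rule R2 violated at retries
  rule R2 violated at severity
  => 5 violation(s): backward is BREAKING for Session
checking forward for Session: reader v1 against writer v2:
  severity: no writer match
  avatar: no writer match
  retries: no writer match
  height: no writer match
  leftover writer field: latitude
  leftover writer field: age
  leftover writer field: weight
  leftover writer field: factor
  rule R2 violated at age
  rule R2 violated at factor
  rule R1 violated at height
  rule R2 violated at latitude
  rule R2 violated at weight
  => 5 violation(s): forward is BREAKING for Session


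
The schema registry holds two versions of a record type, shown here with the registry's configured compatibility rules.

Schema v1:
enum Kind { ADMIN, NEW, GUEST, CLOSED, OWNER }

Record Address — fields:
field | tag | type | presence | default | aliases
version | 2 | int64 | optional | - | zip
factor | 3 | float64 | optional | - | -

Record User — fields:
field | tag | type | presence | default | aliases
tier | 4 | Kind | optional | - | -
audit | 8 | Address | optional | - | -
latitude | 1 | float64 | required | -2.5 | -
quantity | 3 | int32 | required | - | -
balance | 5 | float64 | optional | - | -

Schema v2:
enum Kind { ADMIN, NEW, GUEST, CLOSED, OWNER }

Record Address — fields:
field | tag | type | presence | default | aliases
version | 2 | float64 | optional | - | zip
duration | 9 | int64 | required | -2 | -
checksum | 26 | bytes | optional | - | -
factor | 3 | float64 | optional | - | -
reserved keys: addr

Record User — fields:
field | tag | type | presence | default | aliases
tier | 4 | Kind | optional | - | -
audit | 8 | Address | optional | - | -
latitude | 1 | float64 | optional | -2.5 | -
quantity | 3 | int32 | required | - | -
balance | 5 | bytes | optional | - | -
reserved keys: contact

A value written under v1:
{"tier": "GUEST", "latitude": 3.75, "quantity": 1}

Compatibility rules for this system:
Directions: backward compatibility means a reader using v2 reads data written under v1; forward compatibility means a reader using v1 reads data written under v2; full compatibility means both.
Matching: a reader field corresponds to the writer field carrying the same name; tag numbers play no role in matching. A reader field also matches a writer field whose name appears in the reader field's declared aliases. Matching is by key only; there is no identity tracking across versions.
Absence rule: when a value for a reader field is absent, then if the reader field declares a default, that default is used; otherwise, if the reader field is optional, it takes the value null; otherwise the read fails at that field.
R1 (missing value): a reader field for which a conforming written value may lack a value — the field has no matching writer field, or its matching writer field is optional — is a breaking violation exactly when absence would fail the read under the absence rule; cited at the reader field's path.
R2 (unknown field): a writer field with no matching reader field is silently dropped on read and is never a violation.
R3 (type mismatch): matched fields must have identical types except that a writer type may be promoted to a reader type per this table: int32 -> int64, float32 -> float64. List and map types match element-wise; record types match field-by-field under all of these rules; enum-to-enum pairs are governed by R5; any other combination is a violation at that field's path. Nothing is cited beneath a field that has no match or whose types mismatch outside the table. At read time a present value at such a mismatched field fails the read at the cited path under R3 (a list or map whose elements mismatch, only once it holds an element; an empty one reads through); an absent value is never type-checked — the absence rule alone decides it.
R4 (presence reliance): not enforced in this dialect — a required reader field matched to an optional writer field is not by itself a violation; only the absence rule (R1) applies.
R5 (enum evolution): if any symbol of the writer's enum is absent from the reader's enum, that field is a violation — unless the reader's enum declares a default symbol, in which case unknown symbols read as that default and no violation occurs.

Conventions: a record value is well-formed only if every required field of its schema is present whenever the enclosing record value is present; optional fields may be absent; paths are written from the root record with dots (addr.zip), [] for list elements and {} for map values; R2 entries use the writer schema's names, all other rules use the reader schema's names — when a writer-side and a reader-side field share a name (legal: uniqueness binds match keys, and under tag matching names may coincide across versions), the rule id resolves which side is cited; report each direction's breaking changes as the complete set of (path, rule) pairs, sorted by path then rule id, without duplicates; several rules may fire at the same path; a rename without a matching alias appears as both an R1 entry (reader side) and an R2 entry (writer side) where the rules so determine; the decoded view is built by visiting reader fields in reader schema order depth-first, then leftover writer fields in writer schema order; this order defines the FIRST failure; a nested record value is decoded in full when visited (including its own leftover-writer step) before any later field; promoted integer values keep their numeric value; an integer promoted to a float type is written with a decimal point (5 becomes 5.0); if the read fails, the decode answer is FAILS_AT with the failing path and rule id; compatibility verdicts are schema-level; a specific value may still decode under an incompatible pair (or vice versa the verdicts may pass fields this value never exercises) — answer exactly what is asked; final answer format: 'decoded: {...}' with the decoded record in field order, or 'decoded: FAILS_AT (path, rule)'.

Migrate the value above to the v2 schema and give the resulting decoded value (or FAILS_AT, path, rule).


decoded: {"tier": "GUEST", "audit": null, "latitude": 3.75, "quantity": 1, "balance": null}

the writer's type comes first in each User pair
decode walk for User under reader schema v2:
  tier := "GUEST"
  audit := null (absent, optional -> null)
  latitude := 3.75
  quantity := 1
  balance := null (absent, optional -> null)
  => decoded: {"tier": "GUEST", "audit": null, "latitude": 3.75, "quantity": 1, "balance": null}
checking off the User differences that do not matter here:
  added field checksum to record Address: optional bytes, tag 26 (in v2 it sits immediately before factor) -> fires no rule on User under this dialect and leaves the result unchanged
  field balance in record User: type float64 changed to bytes -> matters for User compatibility verdicts, not for this value's decode
  added field duration to record Address: required int64, tag 9, default -2 (in v2 it sits immediately before factor) -> fires no rule on User under this dialect and leaves the result unchanged
  field latitude in record User: required changed to optional -> fires no rule on User under this dialect and leaves the result unchanged
  field version in record Address: type int64 changed to float64 -> matters for User compatibility verdicts, not for this value's decode


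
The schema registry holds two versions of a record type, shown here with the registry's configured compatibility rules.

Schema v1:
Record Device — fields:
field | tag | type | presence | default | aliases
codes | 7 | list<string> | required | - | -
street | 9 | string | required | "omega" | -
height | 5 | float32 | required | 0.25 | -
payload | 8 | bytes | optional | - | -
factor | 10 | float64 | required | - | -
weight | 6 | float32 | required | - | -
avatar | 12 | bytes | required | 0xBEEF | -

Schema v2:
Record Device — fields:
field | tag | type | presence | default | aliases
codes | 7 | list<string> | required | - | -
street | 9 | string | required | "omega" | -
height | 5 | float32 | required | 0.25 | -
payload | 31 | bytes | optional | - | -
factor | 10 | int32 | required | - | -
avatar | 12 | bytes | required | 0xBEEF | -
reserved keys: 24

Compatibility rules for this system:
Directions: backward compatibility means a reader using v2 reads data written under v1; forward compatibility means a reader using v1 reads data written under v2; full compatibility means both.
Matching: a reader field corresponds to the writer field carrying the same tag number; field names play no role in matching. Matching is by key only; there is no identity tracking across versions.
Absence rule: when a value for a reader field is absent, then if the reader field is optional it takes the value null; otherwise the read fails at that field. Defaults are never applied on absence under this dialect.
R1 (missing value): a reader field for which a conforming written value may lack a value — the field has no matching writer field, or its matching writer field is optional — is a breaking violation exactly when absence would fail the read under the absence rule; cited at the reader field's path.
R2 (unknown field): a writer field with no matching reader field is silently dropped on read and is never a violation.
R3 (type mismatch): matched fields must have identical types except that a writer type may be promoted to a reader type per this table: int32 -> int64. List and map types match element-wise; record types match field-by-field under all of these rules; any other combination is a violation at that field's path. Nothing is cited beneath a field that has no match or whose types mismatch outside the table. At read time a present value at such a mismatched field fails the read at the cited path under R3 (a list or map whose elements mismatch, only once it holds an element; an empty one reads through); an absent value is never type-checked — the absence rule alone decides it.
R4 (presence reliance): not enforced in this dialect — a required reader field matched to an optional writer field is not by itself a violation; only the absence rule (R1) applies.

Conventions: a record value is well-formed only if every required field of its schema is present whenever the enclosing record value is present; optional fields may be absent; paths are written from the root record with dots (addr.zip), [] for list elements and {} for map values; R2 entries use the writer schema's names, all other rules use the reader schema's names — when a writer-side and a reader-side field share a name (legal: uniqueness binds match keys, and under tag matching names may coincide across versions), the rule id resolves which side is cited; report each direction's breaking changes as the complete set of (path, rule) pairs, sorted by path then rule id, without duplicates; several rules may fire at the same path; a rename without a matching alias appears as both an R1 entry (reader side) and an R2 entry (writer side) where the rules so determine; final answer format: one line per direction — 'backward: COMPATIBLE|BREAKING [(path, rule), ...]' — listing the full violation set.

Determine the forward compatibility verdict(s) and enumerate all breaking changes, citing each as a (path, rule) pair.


forward: BREAKING [(factor, R3), (weight, R1)]

in Device below, arrows point writer -> reader
forward pass over Device, reader schema v1, writer schema v2:
  codes: paired with writer codes (list<string> -> list<string>; writer required)
  street: paired with writer street (string -> string; writer required)
  height: paired with writer height (float32 -> float32; writer required)
  payload has no writer counterpart
  factor: paired with writer factor (int32 -> float64; writer required)
  weight has no writer counterpart
  avatar: paired with writer avatar (bytes -> bytes; writer required)
  payload (writer side), unknown to reader
  R3 fires at factor
  R1 fires at weight
  => forward verdict for Device: BREAKING, 2 violation(s)
checking off the Device differences that do not matter here:
  field payload in record Device: tag 8 changed to 31 -> inert for the asked Device verdict: nothing fires
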